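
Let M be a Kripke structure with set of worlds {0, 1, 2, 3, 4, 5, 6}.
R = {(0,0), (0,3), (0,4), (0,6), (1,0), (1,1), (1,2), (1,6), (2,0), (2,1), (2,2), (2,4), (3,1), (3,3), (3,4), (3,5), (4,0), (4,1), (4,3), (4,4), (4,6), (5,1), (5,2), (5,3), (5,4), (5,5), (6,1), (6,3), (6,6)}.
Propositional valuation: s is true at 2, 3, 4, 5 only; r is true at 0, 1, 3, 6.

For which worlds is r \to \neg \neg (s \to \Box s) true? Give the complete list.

Let φ = r \to \neg \neg (s \to \Box s). Evaluate φ at each world:
  0 (successors {0, 3, 4, 6}): φ is true.
  1 (successors {0, 1, 2, 6}): φ is true.
  2 (successors {0, 1, 2, 4}): φ is true.
  3 (successors {1, 3, 4, 5}): φ is false.
  4 (successors {0, 1, 3, 4, 6}): φ is true.
  5 (successors {1, 2, 3, 4, 5}): φ is true.
  6 (successors {1, 3, 6}): φ is true.
For instance, at 4:
  At 4: r is false, \neg \neg (s \to \Box s) is false, so r \to \neg \neg (s \to \Box s) is true.
    At 4: \neg (s \to \Box s) is true, so \neg \neg (s \to \Box s) is false.
      At 4: s \to \Box s is false, so \neg (s \to \Box s) is true.
Satisfying worlds: {0, 1, 2, 4, 5, 6}

0, 1, 2, 4, 5, 6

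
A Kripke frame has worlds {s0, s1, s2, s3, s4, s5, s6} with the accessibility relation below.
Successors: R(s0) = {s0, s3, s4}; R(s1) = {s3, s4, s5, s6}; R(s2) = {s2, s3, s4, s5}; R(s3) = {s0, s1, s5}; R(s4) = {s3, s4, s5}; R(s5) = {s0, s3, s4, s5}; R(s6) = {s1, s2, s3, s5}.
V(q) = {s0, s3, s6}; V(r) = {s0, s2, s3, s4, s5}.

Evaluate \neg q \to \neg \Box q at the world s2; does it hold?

At s2: \neg q is true, \neg \Box q is true, so \neg q \to \neg \Box q is true.
  At s2: \Box q is false, so \neg \Box q is true.
    At s2: \Box q requires q at every successor {s2, s3, s4, s5}.
      q fails at s2, so \Box q is false at s2.

Yes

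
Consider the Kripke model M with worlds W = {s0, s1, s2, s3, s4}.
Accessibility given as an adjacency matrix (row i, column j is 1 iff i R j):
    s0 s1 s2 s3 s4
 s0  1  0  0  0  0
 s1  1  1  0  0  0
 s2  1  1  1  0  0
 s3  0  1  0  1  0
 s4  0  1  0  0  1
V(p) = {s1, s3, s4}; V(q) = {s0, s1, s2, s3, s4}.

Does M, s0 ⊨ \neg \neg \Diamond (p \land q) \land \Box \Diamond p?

At s0: \neg \neg \Diamond (p \land q) is false, \Box \Diamond p is false, so \neg \neg \Diamond (p \land q) \land \Box \Diamond p is false.
  At s0: \neg \Diamond (p \land q) is true, so \neg \neg \Diamond (p \land q) is false.
    At s0: \Diamond (p \land q) is false, so \neg \Diamond (p \land q) is true.
      At s0: \Diamond (p \land q) requires p \land q at some successor in {s0}.
        At s0: p \land q is false.
      So \Diamond (p \land q) is false at s0.
  At s0: \Box \Diamond p requires \Diamond p at every successor {s0}.
    \Diamond p fails at s0, so \Box \Diamond p is false at s0.
      At s0: \Diamond p requires p at some successor in {s0}.
        At s0: p is false.
      So \Diamond p is false at s0.

No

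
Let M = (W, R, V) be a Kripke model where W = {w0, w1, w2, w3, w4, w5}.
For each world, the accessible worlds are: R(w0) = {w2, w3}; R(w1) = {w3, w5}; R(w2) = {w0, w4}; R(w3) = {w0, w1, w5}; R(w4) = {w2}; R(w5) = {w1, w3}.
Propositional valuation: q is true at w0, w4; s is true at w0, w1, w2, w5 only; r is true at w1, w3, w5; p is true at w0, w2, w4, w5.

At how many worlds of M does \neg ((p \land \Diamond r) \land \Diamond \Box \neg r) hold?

5

Let φ = \neg ((p \land \Diamond r) \land \Diamond \Box \neg r). Evaluate φ at each world:
  w0 (successors {w2, w3}): φ is false.
  w1 (successors {w3, w5}): φ is true.
  w2 (successors {w0, w4}): φ is true.
  w3 (successors {w0, w1, w5}): φ is true.
  w4 (successors {w2}): φ is true.
  w5 (successors {w1, w3}): φ is true.
For instance, at w5:
  At w5: (p \land \Diamond r) \land \Diamond \Box \neg r is false, so \neg ((p \land \Diamond r) \land \Diamond \Box \neg r) is true.
    At w5: p \land \Diamond r is true, \Diamond \Box \neg r is false, so (p \land \Diamond r) \land \Diamond \Box \neg r is false.
      At w5: p is true, \Diamond r is true, so p \land \Diamond r is true.
      At w5: \Diamond \Box \neg r requires \Box \neg r at some successor in {w1, w3}.
        At w1: \Box \neg r is false.
        At w3: \Box \neg r is false.
      So \Diamond \Box \neg r is false at w5.
Satisfying worlds: {w1, w2, w3, w4, w5}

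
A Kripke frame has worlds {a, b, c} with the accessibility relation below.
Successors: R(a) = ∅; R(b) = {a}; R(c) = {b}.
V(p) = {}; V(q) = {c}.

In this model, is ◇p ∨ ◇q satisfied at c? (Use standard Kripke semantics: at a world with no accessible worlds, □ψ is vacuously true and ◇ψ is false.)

At c: ◇p is false, ◇q is false, so ◇p ∨ ◇q is false.
  At c: ◇p requires p at some successor in {b}.
    At b: p is false.
  So ◇p is false at c.
  At c: ◇q requires q at some successor in {b}.
    At b: q is false.
  So ◇q is false at c.

No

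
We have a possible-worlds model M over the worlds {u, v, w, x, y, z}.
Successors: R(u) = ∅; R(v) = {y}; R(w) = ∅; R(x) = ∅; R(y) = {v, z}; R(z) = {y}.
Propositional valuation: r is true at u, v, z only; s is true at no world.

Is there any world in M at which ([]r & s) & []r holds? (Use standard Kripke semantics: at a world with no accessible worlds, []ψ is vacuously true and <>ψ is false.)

No

Let φ = ([]r & s) & []r. Evaluate φ at each world:
  u (successors ∅): φ is false.
  v (successors {y}): φ is false.
  w (successors ∅): φ is false.
  x (successors ∅): φ is false.
  y (successors {v, z}): φ is false.
  z (successors {y}): φ is false.
For instance, at v:
  At v: []r & s is false, []r is false, so ([]r & s) & []r is false.
    At v: []r is false, s is false, so []r & s is false.
      At v: []r requires r at every successor {y}.
        r fails at y, so []r is false at v.
    At v: []r requires r at every successor {y}.
      r fails at y, so []r is false at v.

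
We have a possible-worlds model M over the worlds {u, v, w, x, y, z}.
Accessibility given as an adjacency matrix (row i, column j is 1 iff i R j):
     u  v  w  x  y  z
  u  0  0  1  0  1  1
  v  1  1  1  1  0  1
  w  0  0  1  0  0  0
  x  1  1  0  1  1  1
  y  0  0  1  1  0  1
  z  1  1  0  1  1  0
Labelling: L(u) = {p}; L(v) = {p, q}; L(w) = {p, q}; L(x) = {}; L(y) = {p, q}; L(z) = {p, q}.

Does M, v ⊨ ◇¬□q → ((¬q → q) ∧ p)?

At v: ◇¬□q is true, (¬q → q) ∧ p is true, so ◇¬□q → ((¬q → q) ∧ p) is true.
  At v: ◇¬□q requires ¬□q at some successor in {u, v, w, x, z}.
    ¬□q holds at v, so ◇¬□q is true at v.
      At v: □q is false, so ¬□q is true.

Yes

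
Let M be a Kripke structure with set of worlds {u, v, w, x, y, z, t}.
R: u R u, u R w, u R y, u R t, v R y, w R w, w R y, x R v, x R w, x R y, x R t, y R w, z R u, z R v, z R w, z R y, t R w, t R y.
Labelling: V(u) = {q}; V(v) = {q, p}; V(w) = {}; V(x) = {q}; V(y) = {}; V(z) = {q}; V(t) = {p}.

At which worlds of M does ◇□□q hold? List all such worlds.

none

Let φ = ◇□□q. Evaluate φ at each world:
  u (successors {u, w, y, t}): φ is false.
  v (successors {y}): φ is false.
  w (successors {w, y}): φ is false.
  x (successors {v, w, y, t}): φ is false.
  y (successors {w}): φ is false.
  z (successors {u, v, w, y}): φ is false.
  t (successors {w, y}): φ is false.
For instance, at y:
  At y: ◇□□q requires □□q at some successor in {w}.
    At w: □□q is false.
  So ◇□□q is false at y.
Satisfying worlds: none.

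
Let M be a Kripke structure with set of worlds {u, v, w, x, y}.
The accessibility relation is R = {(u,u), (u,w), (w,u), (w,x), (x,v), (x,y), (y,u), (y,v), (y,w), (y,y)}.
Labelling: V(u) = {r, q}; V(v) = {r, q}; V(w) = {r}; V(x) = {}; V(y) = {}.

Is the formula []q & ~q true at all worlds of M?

No

Recall that []ψ holds at a world iff ψ holds at every accessible world, and <>ψ holds iff ψ holds at some accessible world.
Let φ = []q & ~q. Evaluate φ at each world:
  u (successors {u, w}): φ is false.
  v (successors ∅): φ is false.
  w (successors {u, x}): φ is false.
  x (successors {v, y}): φ is false.
  y (successors {u, v, w, y}): φ is false.
Detail at u (counterexample):
  At u: []q is false, ~q is false, so []q & ~q is false.
    At u: []q requires q at every successor {u, w}.
      q fails at w, so []q is false at u.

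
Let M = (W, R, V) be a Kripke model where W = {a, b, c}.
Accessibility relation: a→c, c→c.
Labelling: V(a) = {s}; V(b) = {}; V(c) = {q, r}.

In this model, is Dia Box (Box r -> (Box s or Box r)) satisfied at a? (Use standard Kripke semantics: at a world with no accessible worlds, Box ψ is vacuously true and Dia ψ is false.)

At a: Dia Box (Box r -> (Box s or Box r)) requires Box (Box r -> (Box s or Box r)) at some successor in {c}.
  Box (Box r -> (Box s or Box r)) holds at c, so Dia Box (Box r -> (Box s or Box r)) is true at a.
    At c: Box (Box r -> (Box s or Box r)) requires Box r -> (Box s or Box r) at every successor {c}.
      At c: Box r -> (Box s or Box r) is true.
    So Box (Box r -> (Box s or Box r)) is true at c.

Yes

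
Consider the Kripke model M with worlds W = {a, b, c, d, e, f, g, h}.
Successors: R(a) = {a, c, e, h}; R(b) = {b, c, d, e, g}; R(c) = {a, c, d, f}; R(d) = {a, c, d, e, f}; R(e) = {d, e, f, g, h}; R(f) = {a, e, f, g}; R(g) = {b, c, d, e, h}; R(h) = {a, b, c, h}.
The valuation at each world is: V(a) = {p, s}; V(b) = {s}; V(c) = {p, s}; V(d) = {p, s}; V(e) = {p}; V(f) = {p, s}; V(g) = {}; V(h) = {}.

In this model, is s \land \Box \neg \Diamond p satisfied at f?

No

Recall that \Box ψ holds at a world iff ψ holds at every accessible world, and \Diamond ψ holds iff ψ holds at some accessible world.
At f: s is true, \Box \neg \Diamond p is false, so s \land \Box \neg \Diamond p is false.
  At f: \Box \neg \Diamond p requires \neg \Diamond p at every successor {a, e, f, g}.
    \neg \Diamond p fails at a, so \Box \neg \Diamond p is false at f.
      At a: \Diamond p is true, so \neg \Diamond p is false.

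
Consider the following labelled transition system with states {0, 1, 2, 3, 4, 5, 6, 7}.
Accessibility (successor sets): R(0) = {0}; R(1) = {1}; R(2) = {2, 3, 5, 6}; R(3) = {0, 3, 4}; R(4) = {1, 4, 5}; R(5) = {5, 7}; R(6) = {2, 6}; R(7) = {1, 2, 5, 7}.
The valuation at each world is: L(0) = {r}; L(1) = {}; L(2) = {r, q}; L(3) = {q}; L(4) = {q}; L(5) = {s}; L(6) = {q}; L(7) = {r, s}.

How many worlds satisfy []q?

1

Let φ = []q. Evaluate φ at each world:
  0 (successors {0}): φ is false.
  1 (successors {1}): φ is false.
  2 (successors {2, 3, 5, 6}): φ is false.
  3 (successors {0, 3, 4}): φ is false.
  4 (successors {1, 4, 5}): φ is false.
  5 (successors {5, 7}): φ is false.
  6 (successors {2, 6}): φ is true.
  7 (successors {1, 2, 5, 7}): φ is false.
For instance, at 1:
  At 1: []q requires q at every successor {1}.
    q fails at 1, so []q is false at 1.
Satisfying worlds: {6}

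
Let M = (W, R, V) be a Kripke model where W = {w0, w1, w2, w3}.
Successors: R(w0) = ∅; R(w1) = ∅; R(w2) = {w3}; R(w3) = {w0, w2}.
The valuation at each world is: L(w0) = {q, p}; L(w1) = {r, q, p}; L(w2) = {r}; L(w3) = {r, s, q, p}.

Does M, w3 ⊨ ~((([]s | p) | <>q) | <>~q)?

No

At w3: (([]s | p) | <>q) | <>~q is true, so ~((([]s | p) | <>q) | <>~q) is false.
  At w3: ([]s | p) | <>q is true, <>~q is true, so (([]s | p) | <>q) | <>~q is true.
    At w3: []s | p is true, <>q is true, so ([]s | p) | <>q is true.
      At w3: []s is false, p is true, so []s | p is true.
      At w3: <>q requires q at some successor in {w0, w2}.
        q holds at w0, so <>q is true at w3.
    At w3: <>~q requires ~q at some successor in {w0, w2}.
      ~q holds at w2, so <>~q is true at w3.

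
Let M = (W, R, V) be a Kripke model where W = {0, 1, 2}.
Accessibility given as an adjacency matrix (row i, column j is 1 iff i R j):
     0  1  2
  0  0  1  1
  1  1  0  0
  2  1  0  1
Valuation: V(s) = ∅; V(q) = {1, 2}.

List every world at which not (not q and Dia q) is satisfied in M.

Recall that Dia ψ holds at a world iff ψ holds at some accessible world.
Let φ = not (not q and Dia q). Evaluate φ at each world:
  0 (successors {1, 2}): φ is false.
  1 (successors {0}): φ is true.
  2 (successors {0, 2}): φ is true.
For instance, at 0:
  At 0: not q and Dia q is true, so not (not q and Dia q) is false.
    At 0: not q is true, Dia q is true, so not q and Dia q is true.
      At 0: Dia q requires q at some successor in {1, 2}.
        q holds at 1, so Dia q is true at 0.
Satisfying worlds: {1, 2}

1, 2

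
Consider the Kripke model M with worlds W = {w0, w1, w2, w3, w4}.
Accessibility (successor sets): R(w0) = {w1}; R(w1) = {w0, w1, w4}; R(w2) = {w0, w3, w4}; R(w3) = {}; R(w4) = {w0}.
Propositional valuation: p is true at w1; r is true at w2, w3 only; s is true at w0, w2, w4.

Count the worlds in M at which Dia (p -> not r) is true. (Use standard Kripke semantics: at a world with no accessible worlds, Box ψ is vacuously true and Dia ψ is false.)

4

Recall that Dia ψ holds at a world iff ψ holds at some accessible world.
Let φ = Dia (p -> not r). Evaluate φ at each world:
  w0 (successors {w1}): φ is true.
  w1 (successors {w0, w1, w4}): φ is true.
  w2 (successors {w0, w3, w4}): φ is true.
  w3 (successors ∅): φ is false.
  w4 (successors {w0}): φ is true.
For instance, at w0:
  At w0: Dia (p -> not r) requires p -> not r at some successor in {w1}.
    p -> not r holds at w1, so Dia (p -> not r) is true at w0.
Satisfying worlds: {w0, w1, w2, w4}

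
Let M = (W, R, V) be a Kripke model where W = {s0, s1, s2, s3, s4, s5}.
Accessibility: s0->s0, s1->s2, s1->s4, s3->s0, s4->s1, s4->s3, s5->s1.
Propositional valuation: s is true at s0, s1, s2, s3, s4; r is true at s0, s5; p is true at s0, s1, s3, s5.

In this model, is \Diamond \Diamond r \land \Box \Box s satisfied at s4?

Yes

Recall that \Box ψ holds at a world iff ψ holds at every accessible world, and \Diamond ψ holds iff ψ holds at some accessible world.
At s4: \Diamond \Diamond r is true, \Box \Box s is true, so \Diamond \Diamond r \land \Box \Box s is true.
  At s4: \Diamond \Diamond r requires \Diamond r at some successor in {s1, s3}.
    \Diamond r holds at s3, so \Diamond \Diamond r is true at s4.
      At s3: \Diamond r requires r at some successor in {s0}.
        r holds at s0, so \Diamond r is true at s3.
  At s4: \Box \Box s requires \Box s at every successor {s1, s3}.
      At s1: \Box s requires s at every successor {s2, s4}.
        At s2: s is true.
        At s4: s is true.
      So \Box s is true at s1.
      At s3: \Box s requires s at every successor {s0}.
        At s0: s is true.
      So \Box s is true at s3.
  So \Box \Box s is true at s4.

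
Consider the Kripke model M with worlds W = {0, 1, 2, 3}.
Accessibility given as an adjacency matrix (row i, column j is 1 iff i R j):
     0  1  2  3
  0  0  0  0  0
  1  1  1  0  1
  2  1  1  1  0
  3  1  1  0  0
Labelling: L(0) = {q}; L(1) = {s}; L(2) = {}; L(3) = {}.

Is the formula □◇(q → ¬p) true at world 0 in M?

Recall that □ψ holds at a world iff ψ holds at every accessible world, and ◇ψ holds iff ψ holds at some accessible world.
At 0: no accessible worlds, so □◇(q → ¬p) holds vacuously.

Yes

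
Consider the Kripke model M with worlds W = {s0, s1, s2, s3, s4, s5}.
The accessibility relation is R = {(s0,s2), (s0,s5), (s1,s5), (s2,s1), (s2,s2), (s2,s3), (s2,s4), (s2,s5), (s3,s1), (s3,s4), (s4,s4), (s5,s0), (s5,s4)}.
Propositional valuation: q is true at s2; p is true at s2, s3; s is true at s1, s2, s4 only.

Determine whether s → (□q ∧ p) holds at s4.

At s4: s is true, □q ∧ p is false, so s → (□q ∧ p) is false.
  At s4: □q is false, p is false, so □q ∧ p is false.
    At s4: □q requires q at every successor {s4}.
      q fails at s4, so □q is false at s4.

No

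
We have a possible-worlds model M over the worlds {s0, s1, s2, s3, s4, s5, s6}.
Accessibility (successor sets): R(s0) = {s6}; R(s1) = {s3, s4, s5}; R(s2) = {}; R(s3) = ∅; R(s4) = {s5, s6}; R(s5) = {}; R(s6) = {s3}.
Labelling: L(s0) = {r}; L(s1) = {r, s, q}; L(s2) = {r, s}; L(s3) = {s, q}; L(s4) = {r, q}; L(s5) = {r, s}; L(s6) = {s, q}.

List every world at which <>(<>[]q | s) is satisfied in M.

Let φ = <>(<>[]q | s). Evaluate φ at each world:
  s0 (successors {s6}): φ is true.
  s1 (successors {s3, s4, s5}): φ is true.
  s2 (successors ∅): φ is false.
  s3 (successors ∅): φ is false.
  s4 (successors {s5, s6}): φ is true.
  s5 (successors ∅): φ is false.
  s6 (successors {s3}): φ is true.
For instance, at s1:
  At s1: <>(<>[]q | s) requires <>[]q | s at some successor in {s3, s4, s5}.
    <>[]q | s holds at s3, so <>(<>[]q | s) is true at s1.
      At s3: <>[]q is false, s is true, so <>[]q | s is true.
Satisfying worlds: {s0, s1, s4, s6}

s0, s1, s4, s6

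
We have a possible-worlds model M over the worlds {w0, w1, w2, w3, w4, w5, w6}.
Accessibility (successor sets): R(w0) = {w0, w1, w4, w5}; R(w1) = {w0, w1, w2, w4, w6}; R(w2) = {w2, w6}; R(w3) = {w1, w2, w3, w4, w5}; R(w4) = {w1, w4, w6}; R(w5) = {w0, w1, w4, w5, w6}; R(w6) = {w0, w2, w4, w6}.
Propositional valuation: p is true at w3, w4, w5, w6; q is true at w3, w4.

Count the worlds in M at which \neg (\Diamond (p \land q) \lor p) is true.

1

Let φ = \neg (\Diamond (p \land q) \lor p). Evaluate φ at each world:
  w0 (successors {w0, w1, w4, w5}): φ is false.
  w1 (successors {w0, w1, w2, w4, w6}): φ is false.
  w2 (successors {w2, w6}): φ is true.
  w3 (successors {w1, w2, w3, w4, w5}): φ is false.
  w4 (successors {w1, w4, w6}): φ is false.
  w5 (successors {w0, w1, w4, w5, w6}): φ is false.
  w6 (successors {w0, w2, w4, w6}): φ is false.
For instance, at w3:
  At w3: \Diamond (p \land q) \lor p is true, so \neg (\Diamond (p \land q) \lor p) is false.
    At w3: \Diamond (p \land q) is true, p is true, so \Diamond (p \land q) \lor p is true.
      At w3: \Diamond (p \land q) requires p \land q at some successor in {w1, w2, w3, w4, w5}.
        p \land q holds at w3, so \Diamond (p \land q) is true at w3.
Satisfying worlds: {w2}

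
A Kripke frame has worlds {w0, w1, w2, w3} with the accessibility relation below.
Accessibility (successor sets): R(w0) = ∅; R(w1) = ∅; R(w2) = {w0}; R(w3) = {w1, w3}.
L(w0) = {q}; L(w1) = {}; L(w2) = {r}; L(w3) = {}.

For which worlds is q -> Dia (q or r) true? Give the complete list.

Recall that Dia ψ holds at a world iff ψ holds at some accessible world.
Let φ = q -> Dia (q or r). Evaluate φ at each world:
  w0 (successors ∅): φ is false.
  w1 (successors ∅): φ is true.
  w2 (successors {w0}): φ is true.
  w3 (successors {w1, w3}): φ is true.
For instance, at w2:
  At w2: q is false, Dia (q or r) is true, so q -> Dia (q or r) is true.
    At w2: Dia (q or r) requires q or r at some successor in {w0}.
      q or r holds at w0, so Dia (q or r) is true at w2.
Satisfying worlds: {w1, w2, w3}

w1, w2, w3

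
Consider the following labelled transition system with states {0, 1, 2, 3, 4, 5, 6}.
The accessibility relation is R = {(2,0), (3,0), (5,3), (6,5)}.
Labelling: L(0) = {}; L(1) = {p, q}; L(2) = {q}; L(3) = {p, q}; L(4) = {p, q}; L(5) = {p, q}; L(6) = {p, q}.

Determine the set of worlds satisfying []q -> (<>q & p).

2, 3, 5, 6

Recall that []ψ holds at a world iff ψ holds at every accessible world, and <>ψ holds iff ψ holds at some accessible world.
Let φ = []q -> (<>q & p). Evaluate φ at each world:
  0 (successors ∅): φ is false.
  1 (successors ∅): φ is false.
  2 (successors {0}): φ is true.
  3 (successors {0}): φ is true.
  4 (successors ∅): φ is false.
  5 (successors {3}): φ is true.
  6 (successors {5}): φ is true.
For instance, at 5:
  At 5: []q is true, <>q & p is true, so []q -> (<>q & p) is true.
    At 5: []q requires q at every successor {3}.
      At 3: q is true.
    So []q is true at 5.
    At 5: <>q is true, p is true, so <>q & p is true.
      At 5: <>q requires q at some successor in {3}.
        q holds at 3, so <>q is true at 5.
Satisfying worlds: {2, 3, 5, 6}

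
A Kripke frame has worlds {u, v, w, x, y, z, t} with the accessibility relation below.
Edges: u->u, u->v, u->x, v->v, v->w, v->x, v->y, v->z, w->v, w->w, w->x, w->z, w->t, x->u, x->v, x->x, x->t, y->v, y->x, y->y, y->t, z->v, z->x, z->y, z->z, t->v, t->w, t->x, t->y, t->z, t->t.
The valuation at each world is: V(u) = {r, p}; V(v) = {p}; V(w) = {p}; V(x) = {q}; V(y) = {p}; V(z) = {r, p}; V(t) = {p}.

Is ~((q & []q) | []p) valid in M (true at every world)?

Yes

Let φ = ~((q & []q) | []p). Evaluate φ at each world:
  u (successors {u, v, x}): φ is true.
  v (successors {v, w, x, y, z}): φ is true.
  w (successors {v, w, x, z, t}): φ is true.
  x (successors {u, v, x, t}): φ is true.
  y (successors {v, x, y, t}): φ is true.
  z (successors {v, x, y, z}): φ is true.
  t (successors {v, w, x, y, z, t}): φ is true.
For instance, at v:
  At v: (q & []q) | []p is false, so ~((q & []q) | []p) is true.
    At v: q & []q is false, []p is false, so (q & []q) | []p is false.
      At v: q is false, []q is false, so q & []q is false.
      At v: []p requires p at every successor {v, w, x, y, z}.
        p fails at x, so []p is false at v.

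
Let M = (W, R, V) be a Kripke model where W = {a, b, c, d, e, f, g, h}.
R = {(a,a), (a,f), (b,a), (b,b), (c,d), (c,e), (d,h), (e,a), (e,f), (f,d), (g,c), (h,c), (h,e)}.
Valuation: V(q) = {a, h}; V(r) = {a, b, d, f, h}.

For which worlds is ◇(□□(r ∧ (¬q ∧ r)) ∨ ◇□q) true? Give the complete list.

a, e, g, h

Let φ = ◇(□□(r ∧ (¬q ∧ r)) ∨ ◇□q). Evaluate φ at each world:
  a (successors {a, f}): φ is true.
  b (successors {a, b}): φ is false.
  c (successors {d, e}): φ is false.
  d (successors {h}): φ is false.
  e (successors {a, f}): φ is true.
  f (successors {d}): φ is false.
  g (successors {c}): φ is true.
  h (successors {c, e}): φ is true.
For instance, at e:
  At e: ◇(□□(r ∧ (¬q ∧ r)) ∨ ◇□q) requires □□(r ∧ (¬q ∧ r)) ∨ ◇□q at some successor in {a, f}.
    □□(r ∧ (¬q ∧ r)) ∨ ◇□q holds at f, so ◇(□□(r ∧ (¬q ∧ r)) ∨ ◇□q) is true at e.
      At f: □□(r ∧ (¬q ∧ r)) is false, ◇□q is true, so □□(r ∧ (¬q ∧ r)) ∨ ◇□q is true.
Satisfying worlds: {a, e, g, h}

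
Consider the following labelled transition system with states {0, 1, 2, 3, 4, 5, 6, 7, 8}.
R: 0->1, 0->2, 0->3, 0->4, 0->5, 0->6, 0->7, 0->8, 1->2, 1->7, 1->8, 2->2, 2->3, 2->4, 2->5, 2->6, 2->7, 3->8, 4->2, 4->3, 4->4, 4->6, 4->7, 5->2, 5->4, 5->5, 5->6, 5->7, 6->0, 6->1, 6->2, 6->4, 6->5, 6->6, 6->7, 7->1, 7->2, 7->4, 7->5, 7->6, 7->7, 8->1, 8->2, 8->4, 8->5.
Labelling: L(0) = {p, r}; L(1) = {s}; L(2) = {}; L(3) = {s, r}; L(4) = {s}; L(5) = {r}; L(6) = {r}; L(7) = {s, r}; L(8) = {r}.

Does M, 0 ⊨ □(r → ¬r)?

At 0: □(r → ¬r) requires r → ¬r at every successor {1, 2, 3, 4, 5, 6, 7, 8}.
  r → ¬r fails at 3, so □(r → ¬r) is false at 0.

No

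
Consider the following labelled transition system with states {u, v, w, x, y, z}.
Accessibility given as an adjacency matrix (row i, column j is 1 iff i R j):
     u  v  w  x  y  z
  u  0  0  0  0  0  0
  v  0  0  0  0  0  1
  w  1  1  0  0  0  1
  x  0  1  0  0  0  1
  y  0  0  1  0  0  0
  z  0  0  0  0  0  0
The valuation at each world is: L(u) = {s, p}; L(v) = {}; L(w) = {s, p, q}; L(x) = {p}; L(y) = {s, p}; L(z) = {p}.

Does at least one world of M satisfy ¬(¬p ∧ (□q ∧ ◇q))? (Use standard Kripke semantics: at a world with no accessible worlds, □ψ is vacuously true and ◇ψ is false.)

Recall that □ψ holds at a world iff ψ holds at every accessible world, and ◇ψ holds iff ψ holds at some accessible world.
Let φ = ¬(¬p ∧ (□q ∧ ◇q)). Evaluate φ at each world:
  u (successors ∅): φ is true.
  v (successors {z}): φ is true.
  w (successors {u, v, z}): φ is true.
  x (successors {v, z}): φ is true.
  y (successors {w}): φ is true.
  z (successors ∅): φ is true.
Detail at u (witness):
  At u: ¬p ∧ (□q ∧ ◇q) is false, so ¬(¬p ∧ (□q ∧ ◇q)) is true.
    At u: ¬p is false, □q ∧ ◇q is false, so ¬p ∧ (□q ∧ ◇q) is false.
      At u: □q is true, ◇q is false, so □q ∧ ◇q is false.

Yes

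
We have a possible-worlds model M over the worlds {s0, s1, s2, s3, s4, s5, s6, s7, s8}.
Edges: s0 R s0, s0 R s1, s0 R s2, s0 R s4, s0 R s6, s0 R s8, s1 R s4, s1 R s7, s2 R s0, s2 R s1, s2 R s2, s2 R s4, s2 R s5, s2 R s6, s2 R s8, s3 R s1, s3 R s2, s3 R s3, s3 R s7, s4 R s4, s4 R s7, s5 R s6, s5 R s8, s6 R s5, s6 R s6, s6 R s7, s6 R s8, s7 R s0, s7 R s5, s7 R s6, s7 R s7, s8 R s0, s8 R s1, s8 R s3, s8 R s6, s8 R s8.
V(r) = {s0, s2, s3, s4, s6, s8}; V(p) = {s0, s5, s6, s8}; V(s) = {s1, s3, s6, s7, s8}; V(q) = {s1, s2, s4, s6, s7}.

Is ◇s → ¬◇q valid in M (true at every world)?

Let φ = ◇s → ¬◇q. Evaluate φ at each world:
  s0 (successors {s0, s1, s2, s4, s6, s8}): φ is false.
  s1 (successors {s4, s7}): φ is false.
  s2 (successors {s0, s1, s2, s4, s5, s6, s8}): φ is false.
  s3 (successors {s1, s2, s3, s7}): φ is false.
  s4 (successors {s4, s7}): φ is false.
  s5 (successors {s6, s8}): φ is false.
  s6 (successors {s5, s6, s7, s8}): φ is false.
  s7 (successors {s0, s5, s6, s7}): φ is false.
  s8 (successors {s0, s1, s3, s6, s8}): φ is false.
Detail at s0 (counterexample):
  At s0: ◇s is true, ¬◇q is false, so ◇s → ¬◇q is false.
    At s0: ◇s requires s at some successor in {s0, s1, s2, s4, s6, s8}.
      s holds at s1, so ◇s is true at s0.
    At s0: ◇q is true, so ¬◇q is false.
      At s0: ◇q requires q at some successor in {s0, s1, s2, s4, s6, s8}.
        q holds at s1, so ◇q is true at s0.

No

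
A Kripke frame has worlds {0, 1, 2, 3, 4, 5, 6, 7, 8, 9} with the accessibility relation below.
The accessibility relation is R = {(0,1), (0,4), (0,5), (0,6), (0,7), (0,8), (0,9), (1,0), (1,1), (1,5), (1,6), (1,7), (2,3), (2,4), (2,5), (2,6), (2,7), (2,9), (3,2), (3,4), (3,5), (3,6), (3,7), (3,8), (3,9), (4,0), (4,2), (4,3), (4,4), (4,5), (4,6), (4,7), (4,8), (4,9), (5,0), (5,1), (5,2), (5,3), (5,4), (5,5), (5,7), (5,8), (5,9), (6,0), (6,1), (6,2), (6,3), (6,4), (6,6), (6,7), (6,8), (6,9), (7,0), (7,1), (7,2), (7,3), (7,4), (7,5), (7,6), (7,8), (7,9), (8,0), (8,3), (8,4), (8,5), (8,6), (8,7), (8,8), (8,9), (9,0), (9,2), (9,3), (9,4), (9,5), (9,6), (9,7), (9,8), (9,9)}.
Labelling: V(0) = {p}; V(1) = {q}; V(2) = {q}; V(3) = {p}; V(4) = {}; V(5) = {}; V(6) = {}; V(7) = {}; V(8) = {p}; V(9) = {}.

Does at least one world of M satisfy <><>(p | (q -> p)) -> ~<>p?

Let φ = <><>(p | (q -> p)) -> ~<>p. Evaluate φ at each world:
  0 (successors {1, 4, 5, 6, 7, 8, 9}): φ is false.
  1 (successors {0, 1, 5, 6, 7}): φ is false.
  2 (successors {3, 4, 5, 6, 7, 9}): φ is false.
  3 (successors {2, 4, 5, 6, 7, 8, 9}): φ is false.
  4 (successors {0, 2, 3, 4, 5, 6, 7, 8, 9}): φ is false.
  5 (successors {0, 1, 2, 3, 4, 5, 7, 8, 9}): φ is false.
  6 (successors {0, 1, 2, 3, 4, 6, 7, 8, 9}): φ is false.
  7 (successors {0, 1, 2, 3, 4, 5, 6, 8, 9}): φ is false.
  8 (successors {0, 3, 4, 5, 6, 7, 8, 9}): φ is false.
  9 (successors {0, 2, 3, 4, 5, 6, 7, 8, 9}): φ is false.
For instance, at 6:
  At 6: <><>(p | (q -> p)) is true, ~<>p is false, so <><>(p | (q -> p)) -> ~<>p is false.
    At 6: <><>(p | (q -> p)) requires <>(p | (q -> p)) at some successor in {0, 1, 2, 3, 4, 6, 7, 8, 9}.
      <>(p | (q -> p)) holds at 0, so <><>(p | (q -> p)) is true at 6.
    At 6: <>p is true, so ~<>p is false.
      At 6: <>p requires p at some successor in {0, 1, 2, 3, 4, 6, 7, 8, 9}.
        p holds at 0, so <>p is true at 6.

No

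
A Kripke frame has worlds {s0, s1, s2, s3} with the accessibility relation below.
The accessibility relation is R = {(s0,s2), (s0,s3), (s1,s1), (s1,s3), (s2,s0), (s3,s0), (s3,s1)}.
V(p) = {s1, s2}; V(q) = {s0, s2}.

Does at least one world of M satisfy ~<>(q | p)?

Let φ = ~<>(q | p). Evaluate φ at each world:
  s0 (successors {s2, s3}): φ is false.
  s1 (successors {s1, s3}): φ is false.
  s2 (successors {s0}): φ is false.
  s3 (successors {s0, s1}): φ is false.
For instance, at s1:
  At s1: <>(q | p) is true, so ~<>(q | p) is false.
    At s1: <>(q | p) requires q | p at some successor in {s1, s3}.
      q | p holds at s1, so <>(q | p) is true at s1.

No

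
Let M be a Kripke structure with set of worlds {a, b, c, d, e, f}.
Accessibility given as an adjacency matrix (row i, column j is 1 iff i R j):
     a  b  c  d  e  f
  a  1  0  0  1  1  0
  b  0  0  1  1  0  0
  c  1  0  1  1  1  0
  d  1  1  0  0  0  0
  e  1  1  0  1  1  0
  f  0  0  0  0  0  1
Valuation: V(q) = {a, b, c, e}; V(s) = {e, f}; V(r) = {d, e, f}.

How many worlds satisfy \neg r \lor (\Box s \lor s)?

5

Recall that \Box ψ holds at a world iff ψ holds at every accessible world, and \Diamond ψ holds iff ψ holds at some accessible world.
Let φ = \neg r \lor (\Box s \lor s). Evaluate φ at each world:
  a (successors {a, d, e}): φ is true.
  b (successors {c, d}): φ is true.
  c (successors {a, c, d, e}): φ is true.
  d (successors {a, b}): φ is false.
  e (successors {a, b, d, e}): φ is true.
  f (successors {f}): φ is true.
For instance, at d:
  At d: \neg r is false, \Box s \lor s is false, so \neg r \lor (\Box s \lor s) is false.
    At d: \Box s is false, s is false, so \Box s \lor s is false.
      At d: \Box s requires s at every successor {a, b}.
        s fails at a, so \Box s is false at d.
Satisfying worlds: {a, b, c, e, f}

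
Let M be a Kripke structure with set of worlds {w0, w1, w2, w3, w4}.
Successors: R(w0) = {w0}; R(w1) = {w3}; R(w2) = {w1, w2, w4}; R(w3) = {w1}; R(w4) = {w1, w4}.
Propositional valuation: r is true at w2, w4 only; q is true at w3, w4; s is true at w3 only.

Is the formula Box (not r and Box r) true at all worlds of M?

Let φ = Box (not r and Box r). Evaluate φ at each world:
  w0 (successors {w0}): φ is false.
  w1 (successors {w3}): φ is false.
  w2 (successors {w1, w2, w4}): φ is false.
  w3 (successors {w1}): φ is false.
  w4 (successors {w1, w4}): φ is false.
Detail at w0 (counterexample):
  At w0: Box (not r and Box r) requires not r and Box r at every successor {w0}.
    not r and Box r fails at w0, so Box (not r and Box r) is false at w0.
      At w0: not r is true, Box r is false, so not r and Box r is false.

No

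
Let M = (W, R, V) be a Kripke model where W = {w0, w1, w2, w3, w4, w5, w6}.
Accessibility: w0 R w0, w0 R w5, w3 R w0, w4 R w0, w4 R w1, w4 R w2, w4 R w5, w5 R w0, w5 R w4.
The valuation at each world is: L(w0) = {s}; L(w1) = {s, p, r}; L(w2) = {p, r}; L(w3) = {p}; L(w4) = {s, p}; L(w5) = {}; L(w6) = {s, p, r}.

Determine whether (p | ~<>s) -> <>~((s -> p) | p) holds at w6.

Recall that <>ψ holds at a world iff ψ holds at some accessible world.
At w6: p | ~<>s is true, <>~((s -> p) | p) is false, so (p | ~<>s) -> <>~((s -> p) | p) is false.
  At w6: p is true, ~<>s is true, so p | ~<>s is true.
    At w6: <>s is false, so ~<>s is true.
      At w6: no accessible worlds, so <>s is false.
  At w6: no accessible worlds, so <>~((s -> p) | p) is false.

No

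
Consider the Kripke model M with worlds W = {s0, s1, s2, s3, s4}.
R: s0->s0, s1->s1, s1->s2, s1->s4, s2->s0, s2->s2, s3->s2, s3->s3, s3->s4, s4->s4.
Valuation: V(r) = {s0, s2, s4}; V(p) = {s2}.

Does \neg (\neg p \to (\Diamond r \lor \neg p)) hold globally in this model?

No

Let φ = \neg (\neg p \to (\Diamond r \lor \neg p)). Evaluate φ at each world:
  s0 (successors {s0}): φ is false.
  s1 (successors {s1, s2, s4}): φ is false.
  s2 (successors {s0, s2}): φ is false.
  s3 (successors {s2, s3, s4}): φ is false.
  s4 (successors {s4}): φ is false.
Detail at s0 (counterexample):
  At s0: \neg p \to (\Diamond r \lor \neg p) is true, so \neg (\neg p \to (\Diamond r \lor \neg p)) is false.
    At s0: \neg p is true, \Diamond r \lor \neg p is true, so \neg p \to (\Diamond r \lor \neg p) is true.
      At s0: \Diamond r is true, \neg p is true, so \Diamond r \lor \neg p is true.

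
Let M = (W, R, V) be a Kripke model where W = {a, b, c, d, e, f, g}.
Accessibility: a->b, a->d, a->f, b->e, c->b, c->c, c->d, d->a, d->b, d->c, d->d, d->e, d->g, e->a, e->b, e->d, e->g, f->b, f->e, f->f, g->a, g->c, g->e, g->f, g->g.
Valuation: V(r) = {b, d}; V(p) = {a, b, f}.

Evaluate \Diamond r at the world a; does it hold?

At a: \Diamond r requires r at some successor in {b, d, f}.
  r holds at b, so \Diamond r is true at a.

Yes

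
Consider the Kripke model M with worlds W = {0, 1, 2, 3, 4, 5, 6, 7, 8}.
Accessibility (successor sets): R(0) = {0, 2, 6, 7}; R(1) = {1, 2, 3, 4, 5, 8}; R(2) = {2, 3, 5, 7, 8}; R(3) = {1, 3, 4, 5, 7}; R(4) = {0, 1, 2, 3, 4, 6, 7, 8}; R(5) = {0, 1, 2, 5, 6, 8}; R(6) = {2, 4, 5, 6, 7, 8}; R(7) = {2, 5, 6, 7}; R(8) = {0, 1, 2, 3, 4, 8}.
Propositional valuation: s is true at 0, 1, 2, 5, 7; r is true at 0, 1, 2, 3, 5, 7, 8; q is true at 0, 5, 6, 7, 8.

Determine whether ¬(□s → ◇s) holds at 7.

No

Recall that □ψ holds at a world iff ψ holds at every accessible world, and ◇ψ holds iff ψ holds at some accessible world.
At 7: □s → ◇s is true, so ¬(□s → ◇s) is false.
  At 7: □s is false, ◇s is true, so □s → ◇s is true.
    At 7: □s requires s at every successor {2, 5, 6, 7}.
      s fails at 6, so □s is false at 7.
    At 7: ◇s requires s at some successor in {2, 5, 6, 7}.
      s holds at 2, so ◇s is true at 7.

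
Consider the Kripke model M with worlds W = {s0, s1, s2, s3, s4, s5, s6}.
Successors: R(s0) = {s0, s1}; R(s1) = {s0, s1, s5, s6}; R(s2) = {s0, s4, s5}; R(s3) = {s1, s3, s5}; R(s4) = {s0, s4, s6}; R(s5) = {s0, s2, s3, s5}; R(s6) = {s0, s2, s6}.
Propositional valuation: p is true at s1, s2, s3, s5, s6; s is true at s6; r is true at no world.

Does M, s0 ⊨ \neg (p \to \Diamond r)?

No

At s0: p \to \Diamond r is true, so \neg (p \to \Diamond r) is false.
  At s0: p is false, \Diamond r is false, so p \to \Diamond r is true.
    At s0: \Diamond r requires r at some successor in {s0, s1}.
      At s0: r is false.
      At s1: r is false.
    So \Diamond r is false at s0.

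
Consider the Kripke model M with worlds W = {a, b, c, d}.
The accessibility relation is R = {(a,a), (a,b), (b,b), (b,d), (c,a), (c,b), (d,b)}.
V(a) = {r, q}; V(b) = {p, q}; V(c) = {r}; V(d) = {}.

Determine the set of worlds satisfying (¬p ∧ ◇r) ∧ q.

Let φ = (¬p ∧ ◇r) ∧ q. Evaluate φ at each world:
  a (successors {a, b}): φ is true.
  b (successors {b, d}): φ is false.
  c (successors {a, b}): φ is false.
  d (successors {b}): φ is false.
For instance, at c:
  At c: ¬p ∧ ◇r is true, q is false, so (¬p ∧ ◇r) ∧ q is false.
    At c: ¬p is true, ◇r is true, so ¬p ∧ ◇r is true.
      At c: ◇r requires r at some successor in {a, b}.
        r holds at a, so ◇r is true at c.
Satisfying worlds: {a}

a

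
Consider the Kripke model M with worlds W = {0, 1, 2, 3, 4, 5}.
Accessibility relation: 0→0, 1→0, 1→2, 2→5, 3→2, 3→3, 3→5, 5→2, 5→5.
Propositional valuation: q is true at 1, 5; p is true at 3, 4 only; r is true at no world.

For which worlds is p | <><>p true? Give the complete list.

Recall that <>ψ holds at a world iff ψ holds at some accessible world.
Let φ = p | <><>p. Evaluate φ at each world:
  0 (successors {0}): φ is false.
  1 (successors {0, 2}): φ is false.
  2 (successors {5}): φ is false.
  3 (successors {2, 3, 5}): φ is true.
  4 (successors ∅): φ is true.
  5 (successors {2, 5}): φ is false.
For instance, at 2:
  At 2: p is false, <><>p is false, so p | <><>p is false.
    At 2: <><>p requires <>p at some successor in {5}.
      At 5: <>p is false.
    So <><>p is false at 2.
Satisfying worlds: {3, 4}

3, 4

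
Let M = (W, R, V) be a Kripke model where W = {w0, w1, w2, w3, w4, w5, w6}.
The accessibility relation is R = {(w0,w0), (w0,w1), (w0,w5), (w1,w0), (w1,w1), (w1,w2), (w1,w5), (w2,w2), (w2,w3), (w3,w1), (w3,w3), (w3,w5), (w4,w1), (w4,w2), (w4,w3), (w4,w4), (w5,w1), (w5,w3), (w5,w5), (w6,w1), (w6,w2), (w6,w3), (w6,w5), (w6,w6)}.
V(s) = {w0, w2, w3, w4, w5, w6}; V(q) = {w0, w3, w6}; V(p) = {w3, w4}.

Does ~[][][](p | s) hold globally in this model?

Let φ = ~[][][](p | s). Evaluate φ at each world:
  w0 (successors {w0, w1, w5}): φ is true.
  w1 (successors {w0, w1, w2, w5}): φ is true.
  w2 (successors {w2, w3}): φ is true.
  w3 (successors {w1, w3, w5}): φ is true.
  w4 (successors {w1, w2, w3, w4}): φ is true.
  w5 (successors {w1, w3, w5}): φ is true.
  w6 (successors {w1, w2, w3, w5, w6}): φ is true.
For instance, at w3:
  At w3: [][][](p | s) is false, so ~[][][](p | s) is true.
    At w3: [][][](p | s) requires [][](p | s) at every successor {w1, w3, w5}.
      [][](p | s) fails at w1, so [][][](p | s) is false at w3.

Yes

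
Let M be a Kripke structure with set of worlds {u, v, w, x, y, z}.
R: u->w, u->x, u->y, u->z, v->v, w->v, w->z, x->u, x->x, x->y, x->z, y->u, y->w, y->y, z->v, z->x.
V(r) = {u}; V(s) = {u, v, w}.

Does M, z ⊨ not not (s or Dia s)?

Yes

At z: not (s or Dia s) is false, so not not (s or Dia s) is true.
  At z: s or Dia s is true, so not (s or Dia s) is false.
    At z: s is false, Dia s is true, so s or Dia s is true.
      At z: Dia s requires s at some successor in {v, x}.
        s holds at v, so Dia s is true at z.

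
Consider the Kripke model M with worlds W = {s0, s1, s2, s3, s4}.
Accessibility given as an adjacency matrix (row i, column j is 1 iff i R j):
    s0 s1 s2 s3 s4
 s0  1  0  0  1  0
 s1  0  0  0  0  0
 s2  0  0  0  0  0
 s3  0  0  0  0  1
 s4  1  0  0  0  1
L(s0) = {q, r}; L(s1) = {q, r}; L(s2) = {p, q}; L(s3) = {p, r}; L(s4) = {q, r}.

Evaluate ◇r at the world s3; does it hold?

At s3: ◇r requires r at some successor in {s4}.
  r holds at s4, so ◇r is true at s3.

Yes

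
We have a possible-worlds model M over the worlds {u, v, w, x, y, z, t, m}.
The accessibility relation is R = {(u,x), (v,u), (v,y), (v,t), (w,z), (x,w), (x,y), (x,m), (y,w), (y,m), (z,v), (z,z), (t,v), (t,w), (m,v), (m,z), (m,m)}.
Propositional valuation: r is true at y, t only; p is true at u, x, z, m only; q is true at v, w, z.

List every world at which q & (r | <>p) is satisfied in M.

v, w, z

Let φ = q & (r | <>p). Evaluate φ at each world:
  u (successors {x}): φ is false.
  v (successors {u, y, t}): φ is true.
  w (successors {z}): φ is true.
  x (successors {w, y, m}): φ is false.
  y (successors {w, m}): φ is false.
  z (successors {v, z}): φ is true.
  t (successors {v, w}): φ is false.
  m (successors {v, z, m}): φ is false.
For instance, at z:
  At z: q is true, r | <>p is true, so q & (r | <>p) is true.
    At z: r is false, <>p is true, so r | <>p is true.
      At z: <>p requires p at some successor in {v, z}.
        p holds at z, so <>p is true at z.
Satisfying worlds: {v, w, z}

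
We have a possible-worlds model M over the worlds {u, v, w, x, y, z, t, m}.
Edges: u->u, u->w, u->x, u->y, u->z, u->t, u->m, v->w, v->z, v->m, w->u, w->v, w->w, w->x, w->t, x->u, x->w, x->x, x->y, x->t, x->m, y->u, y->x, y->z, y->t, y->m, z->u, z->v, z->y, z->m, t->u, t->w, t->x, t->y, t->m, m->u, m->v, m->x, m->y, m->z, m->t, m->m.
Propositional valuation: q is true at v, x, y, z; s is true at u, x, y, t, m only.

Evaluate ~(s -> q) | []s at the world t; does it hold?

Recall that []ψ holds at a world iff ψ holds at every accessible world, and <>ψ holds iff ψ holds at some accessible world.
At t: ~(s -> q) is true, []s is false, so ~(s -> q) | []s is true.
  At t: []s requires s at every successor {u, w, x, y, m}.
    s fails at w, so []s is false at t.

Yes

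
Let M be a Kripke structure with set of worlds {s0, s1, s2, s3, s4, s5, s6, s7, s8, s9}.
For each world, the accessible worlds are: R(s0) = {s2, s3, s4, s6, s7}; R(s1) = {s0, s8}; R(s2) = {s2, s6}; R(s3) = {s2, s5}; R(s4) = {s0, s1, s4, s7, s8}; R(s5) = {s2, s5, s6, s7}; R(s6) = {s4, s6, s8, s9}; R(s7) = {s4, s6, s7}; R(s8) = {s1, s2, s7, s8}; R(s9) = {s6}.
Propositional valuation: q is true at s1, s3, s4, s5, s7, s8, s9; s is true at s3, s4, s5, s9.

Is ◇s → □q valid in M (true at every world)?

Recall that □ψ holds at a world iff ψ holds at every accessible world, and ◇ψ holds iff ψ holds at some accessible world.
Let φ = ◇s → □q. Evaluate φ at each world:
  s0 (successors {s2, s3, s4, s6, s7}): φ is false.
  s1 (successors {s0, s8}): φ is true.
  s2 (successors {s2, s6}): φ is true.
  s3 (successors {s2, s5}): φ is false.
  s4 (successors {s0, s1, s4, s7, s8}): φ is false.
  s5 (successors {s2, s5, s6, s7}): φ is false.
  s6 (successors {s4, s6, s8, s9}): φ is false.
  s7 (successors {s4, s6, s7}): φ is false.
  s8 (successors {s1, s2, s7, s8}): φ is true.
  s9 (successors {s6}): φ is true.
Detail at s0 (counterexample):
  At s0: ◇s is true, □q is false, so ◇s → □q is false.
    At s0: ◇s requires s at some successor in {s2, s3, s4, s6, s7}.
      s holds at s3, so ◇s is true at s0.
    At s0: □q requires q at every successor {s2, s3, s4, s6, s7}.
      q fails at s2, so □q is false at s0.

No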